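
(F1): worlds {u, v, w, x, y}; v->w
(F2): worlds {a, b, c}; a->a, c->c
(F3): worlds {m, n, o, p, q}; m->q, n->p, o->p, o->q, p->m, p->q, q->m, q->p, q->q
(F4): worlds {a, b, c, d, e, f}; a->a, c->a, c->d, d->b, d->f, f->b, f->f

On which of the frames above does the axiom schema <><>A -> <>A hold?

The schema corresponds to transitivity: forall x forall y forall z (Rxy & Ryz -> Rxz).
(F1): ✓.
(F2): ✓.
(F3): fails — Rop and Rpm but not Rom.
(F4): fails — Rcd and Rdf but not Rcf.

(F1), (F2)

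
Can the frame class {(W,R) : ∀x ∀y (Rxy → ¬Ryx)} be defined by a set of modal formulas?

Modal frame validity is preserved under surjective bounded morphisms.
The 3-cycle (worlds s,t,u with s→t→u→s) is asymmetric. Mapping every world to a single reflexive point • is a surjective bounded morphism, and the reflexive point is not asymmetric (R•• but asymmetry requires ¬R••).
Hence asymmetry is not modally definable.

Not modally definable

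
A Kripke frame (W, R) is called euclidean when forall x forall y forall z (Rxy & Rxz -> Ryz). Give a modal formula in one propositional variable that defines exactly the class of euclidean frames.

◇q → □◇q

A defining formula is ◇q → □◇q (the 5 axiom).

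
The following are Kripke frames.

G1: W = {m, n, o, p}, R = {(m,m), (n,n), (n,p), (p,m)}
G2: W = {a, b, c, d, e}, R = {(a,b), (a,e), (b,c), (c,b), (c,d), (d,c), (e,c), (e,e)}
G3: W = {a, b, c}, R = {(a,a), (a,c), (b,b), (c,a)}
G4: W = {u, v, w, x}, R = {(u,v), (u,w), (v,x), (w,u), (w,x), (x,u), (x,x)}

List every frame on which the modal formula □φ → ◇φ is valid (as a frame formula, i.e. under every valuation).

G2, G3, G4

The schema corresponds to seriality: ∀x ∃y Rxy.
G1: fails — world o has no successor.
G2: holds.
G3: holds.
G4: holds.
Valid on: G2, G3, G4.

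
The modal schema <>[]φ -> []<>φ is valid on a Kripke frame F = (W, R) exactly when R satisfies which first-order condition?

convergence: forall x forall y forall z (Rxy & Rxz -> exists w (Ryw & Rzw))

Suppose ◇□φ→□◇φ is valid. Take Rxy, Rxz and set V(φ)={w : Ryw}. Then □φ at y so ◇□φ at x, so □◇φ at x, so ◇φ at z, giving w with Rzw and Ryw.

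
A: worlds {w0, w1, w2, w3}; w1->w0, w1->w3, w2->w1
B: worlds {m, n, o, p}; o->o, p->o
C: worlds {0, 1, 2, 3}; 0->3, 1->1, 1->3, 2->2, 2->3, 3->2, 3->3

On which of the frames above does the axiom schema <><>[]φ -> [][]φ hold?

B

This is the axiom for a generalized confluence (Geach) condition; its first-order frame correspondent is forall x forall y forall z ((x R^2 y & x R^2 z) -> exists w (yRw & z = w)).
A: fails — w2R²w0, w2R²w0 but no w with w0Rw and w0=w.
B: condition met.
C: fails — 1R²1, 1R²2 but no w with 1Rw and 2=w.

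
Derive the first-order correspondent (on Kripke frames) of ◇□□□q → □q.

This is a Sahlqvist (Geach-type) schema ◇^1□^3q → □^1◇^0q.
Minimal-valuation argument: fix x; take any y with xR^1y and any z with xR^1z. Set V(q) to the set of worlds R-reachable from y in exactly 3 steps. Then □^3q holds at y, so the antecedent holds at x; validity forces ◇^0q at z, giving a w with zR^0w and yR^3w.
First-order correspondent: ∀x ∀y ∀z ((xRy ∧ xRz) → ∃w (yR³w ∧ z = w)).

∀x ∀y ∀z ((xRy ∧ xRz) → ∃w (yR³w ∧ z = w))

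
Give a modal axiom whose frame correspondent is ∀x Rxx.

□p → p

This is reflexivity; the standard corresponding axiom is T: □p → p.
Suppose □p→p is valid. At any x set V(p)={w : Rxw}. Then □p holds at x, so p holds at x, i.e. Rxx.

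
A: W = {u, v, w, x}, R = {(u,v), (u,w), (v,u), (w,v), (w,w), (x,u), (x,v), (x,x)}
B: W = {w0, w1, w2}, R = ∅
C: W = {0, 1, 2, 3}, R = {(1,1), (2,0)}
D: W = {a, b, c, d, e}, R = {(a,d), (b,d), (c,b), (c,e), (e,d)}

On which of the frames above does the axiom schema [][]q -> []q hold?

The schema corresponds to density: forall x forall y (Rxy -> exists z (Rxz & Rzy)).
A: fails — Rvu but no z with Rvz and Rzu.
B: satisfies the condition.
C: fails — R20 but no z with R2z and Rz0.
D: fails — Red but no z with Rez and Rzd.

B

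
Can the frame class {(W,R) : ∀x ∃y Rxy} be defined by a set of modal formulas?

This is a Sahlqvist condition; the D axiom □q → ◇q defines it.

Definable; □q → ◇q defines it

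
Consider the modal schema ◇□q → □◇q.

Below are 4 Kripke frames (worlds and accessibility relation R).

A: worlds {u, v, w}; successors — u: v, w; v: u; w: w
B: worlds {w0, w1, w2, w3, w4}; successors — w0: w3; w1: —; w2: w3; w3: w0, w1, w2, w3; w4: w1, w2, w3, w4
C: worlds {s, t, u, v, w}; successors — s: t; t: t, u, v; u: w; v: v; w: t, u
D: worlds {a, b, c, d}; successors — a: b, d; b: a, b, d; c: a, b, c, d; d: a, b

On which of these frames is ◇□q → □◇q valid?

D

The schema corresponds to convergence: ∀x ∀y ∀z (Rxy ∧ Rxz → ∃w (Ryw ∧ Rzw)).
A: fails — Ruv and Ruw but v and w have no common successor.
B: fails — Rw3w1 and Rw3w1 but w1 and w1 have no common successor.
C: fails — Rtv and Rtu but v and u have no common successor.
D: ✓.
Valid on: D.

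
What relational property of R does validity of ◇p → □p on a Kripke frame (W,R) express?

Suppose ◇p→□p is valid. Take Rxy, Rxz and set V(p)={y}. Then ◇p at x, so □p at x, so p at z, i.e. z=y.
The converse is a direct semantic check.
Frame condition: ∀x ∀y ∀z (Rxy ∧ Rxz → y = z).

partial functionality: ∀x ∀y ∀z (Rxy ∧ Rxz → y = z)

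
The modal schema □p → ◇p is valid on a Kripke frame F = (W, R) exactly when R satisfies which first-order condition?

seriality: ∀x ∃y Rxy

This is the D axiom.
It corresponds to seriality: ∀x ∃y Rxy.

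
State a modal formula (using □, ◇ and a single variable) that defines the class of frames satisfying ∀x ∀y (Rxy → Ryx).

ψ → □◇ψ

This is symmetry; the standard corresponding axiom is B: ψ → □◇ψ.
Suppose ψ→□◇ψ is valid. Take Rxy and set V(ψ)={x}. Then ψ at x, so □◇ψ at x, so ◇ψ at y, so some z with Ryz has ψ; z=x, i.e. Ryx.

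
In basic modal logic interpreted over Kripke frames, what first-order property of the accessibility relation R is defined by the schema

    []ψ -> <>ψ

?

Suppose □ψ→◇ψ is valid. At any x set V(ψ)=W. Then □ψ at x, so ◇ψ at x, so x has a successor.

Seriality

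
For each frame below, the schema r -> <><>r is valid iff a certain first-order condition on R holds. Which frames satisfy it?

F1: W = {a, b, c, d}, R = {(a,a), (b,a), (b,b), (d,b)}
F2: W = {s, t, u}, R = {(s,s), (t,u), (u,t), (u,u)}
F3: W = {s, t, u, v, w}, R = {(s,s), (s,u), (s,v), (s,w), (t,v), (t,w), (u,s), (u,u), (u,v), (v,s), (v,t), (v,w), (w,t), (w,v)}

This is the axiom for a generalized confluence (Geach) condition; its first-order frame correspondent is forall x exists w (x = w & x R^2 w).
F1: fails — at c but no w with c=w and cR²w.
F2: satisfies the condition.
F3: satisfies the condition.
Valid on: F2, F3.

F2, F3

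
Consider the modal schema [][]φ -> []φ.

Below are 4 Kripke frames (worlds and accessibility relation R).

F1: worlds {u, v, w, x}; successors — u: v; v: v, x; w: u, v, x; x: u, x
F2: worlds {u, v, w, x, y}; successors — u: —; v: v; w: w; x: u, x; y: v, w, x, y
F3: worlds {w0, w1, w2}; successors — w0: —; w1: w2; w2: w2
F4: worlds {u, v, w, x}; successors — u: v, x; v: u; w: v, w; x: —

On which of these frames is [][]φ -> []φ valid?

This is the axiom for density; its first-order frame correspondent is forall x forall y (Rxy -> exists z (Rxz & Rzy)).
F1: holds.
F2: holds.
F3: holds.
F4: fails — Ruv but no z with Ruz and Rzv.
Valid on: F1, F2, F3.

F1, F2, F3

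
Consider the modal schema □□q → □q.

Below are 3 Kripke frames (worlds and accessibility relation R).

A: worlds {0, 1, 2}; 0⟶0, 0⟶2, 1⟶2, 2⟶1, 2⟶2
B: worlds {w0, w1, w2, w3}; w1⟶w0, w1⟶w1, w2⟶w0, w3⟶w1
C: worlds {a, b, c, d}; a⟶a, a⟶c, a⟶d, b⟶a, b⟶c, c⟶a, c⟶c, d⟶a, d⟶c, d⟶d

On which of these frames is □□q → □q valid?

Frame correspondent (Sahlqvist): ∀x ∀y (Rxy → ∃z (Rxz ∧ Rzy)) — i.e. density.
A: ✓.
B: fails — Rw2w0 but no z with Rw2z and Rzw0.
C: ✓.

A, C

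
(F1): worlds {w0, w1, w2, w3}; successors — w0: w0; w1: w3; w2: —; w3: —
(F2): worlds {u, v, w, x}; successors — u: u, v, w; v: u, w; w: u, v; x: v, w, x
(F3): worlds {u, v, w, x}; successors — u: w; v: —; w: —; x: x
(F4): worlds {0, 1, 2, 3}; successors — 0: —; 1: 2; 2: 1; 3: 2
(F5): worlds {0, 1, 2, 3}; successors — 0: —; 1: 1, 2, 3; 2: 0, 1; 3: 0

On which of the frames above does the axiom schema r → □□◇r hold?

The schema corresponds to a generalized confluence (Geach) condition: ∀x ∀z (xR²z → ∃w (x = w ∧ zRw)).
(F1): holds.
(F2): fails — vR²v but no t with v=t and vRt.
(F3): holds.
(F4): fails — 1R²1 but no w with 1=w and 1Rw.
(F5): fails — 1R²0 but no w with 1=w and 0Rw.
Valid on: (F1), (F3).

(F1), (F3)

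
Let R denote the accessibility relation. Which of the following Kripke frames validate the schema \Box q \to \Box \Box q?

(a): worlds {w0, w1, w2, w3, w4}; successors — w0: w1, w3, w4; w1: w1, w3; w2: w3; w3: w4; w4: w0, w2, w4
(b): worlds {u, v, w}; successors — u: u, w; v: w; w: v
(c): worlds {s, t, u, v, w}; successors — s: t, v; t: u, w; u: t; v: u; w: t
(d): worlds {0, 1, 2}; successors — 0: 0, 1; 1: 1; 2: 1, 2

Frame correspondent (Sahlqvist): \forall x \forall y \forall z (Rxy \wedge Ryz \to Rxz) — i.e. transitivity.
(a): fails — Rw0w4 and Rw4w2 but not Rw0w2.
(b): fails — Rvw and Rwv but not Rvv.
(c): fails — Rwt and Rtw but not Rww.
(d): satisfies the condition.

(d)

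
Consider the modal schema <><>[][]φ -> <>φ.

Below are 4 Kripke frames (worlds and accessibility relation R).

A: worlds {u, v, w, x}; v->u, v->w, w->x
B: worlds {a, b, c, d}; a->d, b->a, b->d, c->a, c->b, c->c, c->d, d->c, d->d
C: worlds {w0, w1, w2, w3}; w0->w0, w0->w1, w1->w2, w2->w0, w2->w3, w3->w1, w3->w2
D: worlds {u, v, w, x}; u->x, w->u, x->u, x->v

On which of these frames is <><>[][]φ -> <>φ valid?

Frame correspondent (Sahlqvist): forall x forall y (x R^2 y -> exists w (y R^2 w & xRw)) — i.e. a generalized confluence (Geach) condition.
A: fails — vR²x but no t with xR²t and vRt.
B: condition met.
C: condition met.
D: fails — uR²u but no t with uR²t and uRt.

B, C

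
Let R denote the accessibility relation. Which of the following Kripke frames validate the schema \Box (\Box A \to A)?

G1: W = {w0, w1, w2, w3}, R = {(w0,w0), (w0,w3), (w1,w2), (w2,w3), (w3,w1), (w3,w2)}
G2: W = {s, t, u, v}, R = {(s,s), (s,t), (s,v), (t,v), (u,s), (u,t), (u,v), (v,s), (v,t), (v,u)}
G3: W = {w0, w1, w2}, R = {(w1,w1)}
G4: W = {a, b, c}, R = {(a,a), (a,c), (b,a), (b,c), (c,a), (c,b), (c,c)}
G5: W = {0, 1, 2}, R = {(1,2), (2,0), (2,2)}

Frame correspondent (Sahlqvist): \forall x \forall y (Rxy \to Ryy) — i.e. shift-reflexivity.
G1: fails — Rw1w2 but not Rw2w2.
G2: fails — Ruv but not Rvv.
G3: holds.
G4: fails — Rcb but not Rbb.
G5: fails — R20 but not R00.
Valid on: G3.

G3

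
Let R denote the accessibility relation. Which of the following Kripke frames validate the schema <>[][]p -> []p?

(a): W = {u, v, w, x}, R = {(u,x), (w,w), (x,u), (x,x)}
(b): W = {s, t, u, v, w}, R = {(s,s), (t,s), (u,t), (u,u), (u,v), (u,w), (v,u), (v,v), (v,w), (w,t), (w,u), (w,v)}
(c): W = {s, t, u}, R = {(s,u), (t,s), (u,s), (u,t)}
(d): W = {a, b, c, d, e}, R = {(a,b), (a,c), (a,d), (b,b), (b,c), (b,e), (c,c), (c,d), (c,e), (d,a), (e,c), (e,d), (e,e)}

Frame correspondent (Sahlqvist): forall x forall y forall z ((xRy & xRz) -> exists w (y R^2 w & z = w)) — i.e. a generalized confluence (Geach) condition.
(a): satisfies the condition.
(b): fails — uRt, uRt but no w* with tR²w* and t=w*.
(c): fails — uRt, uRs but no w with tR²w and s=w.
(d): fails — aRc, aRb but no w with cR²w and b=w.
Valid on: (a).

(a)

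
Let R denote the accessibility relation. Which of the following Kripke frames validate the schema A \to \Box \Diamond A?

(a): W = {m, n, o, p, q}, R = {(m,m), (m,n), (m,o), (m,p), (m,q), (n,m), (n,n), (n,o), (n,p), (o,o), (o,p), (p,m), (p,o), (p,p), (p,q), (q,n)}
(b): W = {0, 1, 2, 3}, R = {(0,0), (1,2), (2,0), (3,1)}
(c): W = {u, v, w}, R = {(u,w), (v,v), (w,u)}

(c)

The schema corresponds to symmetry: \forall x \forall y (Rxy \to Ryx).
(a): fails — Rno but not Ron.
(b): fails — R12 but not R21.
(c): holds.
Valid on: (c).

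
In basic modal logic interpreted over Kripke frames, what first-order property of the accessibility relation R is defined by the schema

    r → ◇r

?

Reflexivity

Equivalently (dual form): □r → r.
Suppose □r→r is valid. At any x set V(r)={w : Rxw}. Then □r holds at x, so r holds at x, i.e. Rxx.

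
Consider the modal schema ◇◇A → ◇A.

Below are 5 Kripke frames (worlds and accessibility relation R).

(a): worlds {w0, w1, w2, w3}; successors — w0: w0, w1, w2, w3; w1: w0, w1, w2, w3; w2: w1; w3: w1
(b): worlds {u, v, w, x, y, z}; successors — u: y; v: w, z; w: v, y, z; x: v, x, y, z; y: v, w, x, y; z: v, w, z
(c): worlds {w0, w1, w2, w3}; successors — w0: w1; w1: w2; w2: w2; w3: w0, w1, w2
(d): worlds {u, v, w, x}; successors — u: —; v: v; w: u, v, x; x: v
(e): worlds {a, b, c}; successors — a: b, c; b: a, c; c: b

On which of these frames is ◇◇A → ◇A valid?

The schema corresponds to transitivity: ∀x ∀y ∀z (Rxy ∧ Ryz → Rxz).
(a): fails — Rw3w1 and Rw1w0 but not Rw3w0.
(b): fails — Ryx and Rxz but not Ryz.
(c): fails — Rw0w1 and Rw1w2 but not Rw0w2.
(d): ✓.
(e): fails — Rbc and Rcb but not Rbb.

(d)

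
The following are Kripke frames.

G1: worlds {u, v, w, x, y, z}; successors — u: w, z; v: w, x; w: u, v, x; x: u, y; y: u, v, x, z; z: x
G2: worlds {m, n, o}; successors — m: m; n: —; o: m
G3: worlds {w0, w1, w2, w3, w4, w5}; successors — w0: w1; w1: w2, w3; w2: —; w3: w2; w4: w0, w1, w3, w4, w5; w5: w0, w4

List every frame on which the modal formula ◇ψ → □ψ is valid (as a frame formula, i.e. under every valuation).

G2

Frame correspondent (Sahlqvist): ∀x ∀y ∀z (Rxy ∧ Rxz → y = z) — i.e. partial functionality.
G1: fails — u sees both w and z.
G2: ✓.
G3: fails — w1 sees both w2 and w3.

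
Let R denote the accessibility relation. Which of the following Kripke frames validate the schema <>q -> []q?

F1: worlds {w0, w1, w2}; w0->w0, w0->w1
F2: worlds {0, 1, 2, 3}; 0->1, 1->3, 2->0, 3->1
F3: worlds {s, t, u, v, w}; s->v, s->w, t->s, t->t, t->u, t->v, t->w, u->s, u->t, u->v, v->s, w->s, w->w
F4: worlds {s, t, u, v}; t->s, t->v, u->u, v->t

The schema corresponds to partial functionality: forall x forall y forall z (Rxy & Rxz -> y = z).
F1: fails — w0 sees both w0 and w1.
F2: holds.
F3: fails — s sees both v and w.
F4: fails — t sees both s and v.
Valid on: F2.

F2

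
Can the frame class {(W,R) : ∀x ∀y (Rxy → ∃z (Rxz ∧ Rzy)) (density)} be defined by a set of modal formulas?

Definable; □□q → □q defines it

The condition is density. A defining modal formula is □□q → □q.
Suppose □□q→□q is valid. Take Rxy and set V(q)={w : xR²w}. Then □□q at x, so □q at x, so q at y, i.e. ∃z(Rxz∧Rzy).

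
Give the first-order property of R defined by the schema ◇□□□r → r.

This is a Sahlqvist (Geach-type) schema ◇^1□^3r → □^0◇^0r.
First-order correspondent: ∀x ∀y (xRy → ∃w (yR³w ∧ x = w)).

∀x ∀y (xRy → ∃w (yR³w ∧ x = w))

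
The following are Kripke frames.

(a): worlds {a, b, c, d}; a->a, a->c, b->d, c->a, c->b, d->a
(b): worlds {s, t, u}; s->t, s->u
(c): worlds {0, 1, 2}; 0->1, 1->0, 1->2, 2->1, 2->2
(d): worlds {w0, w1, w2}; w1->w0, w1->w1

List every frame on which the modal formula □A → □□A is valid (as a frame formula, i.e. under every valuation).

(b), (d)

This is the axiom for transitivity; its first-order frame correspondent is ∀x ∀y ∀z (Rxy ∧ Ryz → Rxz).
(a): fails — Rcb and Rbd but not Rcd.
(b): condition met.
(c): fails — R10 and R01 but not R11.
(d): condition met.
Valid on: (b), (d).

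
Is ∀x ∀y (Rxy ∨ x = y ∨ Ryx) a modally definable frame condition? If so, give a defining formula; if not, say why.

Modal frame validity is preserved under disjoint unions.
Take 4 disjoint single-world reflexive frames: each is trivially connected, but their disjoint union has 4 worlds with no edge between distinct components, so it is not connected.
So the class is not modally definable.

Not modally definable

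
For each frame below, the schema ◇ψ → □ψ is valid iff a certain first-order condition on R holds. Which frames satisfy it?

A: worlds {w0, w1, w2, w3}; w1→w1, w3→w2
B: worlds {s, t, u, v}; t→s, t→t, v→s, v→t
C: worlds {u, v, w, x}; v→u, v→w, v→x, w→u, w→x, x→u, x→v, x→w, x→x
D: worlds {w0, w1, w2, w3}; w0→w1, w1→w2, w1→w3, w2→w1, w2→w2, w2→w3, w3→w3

A

This is the axiom for partial functionality; its first-order frame correspondent is ∀x ∀y ∀z (Rxy ∧ Rxz → y = z).
A: holds.
B: fails — t sees both s and t.
C: fails — v sees both u and w.
D: fails — w1 sees both w2 and w3.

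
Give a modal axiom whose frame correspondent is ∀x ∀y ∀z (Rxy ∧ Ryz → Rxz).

A defining formula is □q → □□q (the 4 axiom).

□q → □□q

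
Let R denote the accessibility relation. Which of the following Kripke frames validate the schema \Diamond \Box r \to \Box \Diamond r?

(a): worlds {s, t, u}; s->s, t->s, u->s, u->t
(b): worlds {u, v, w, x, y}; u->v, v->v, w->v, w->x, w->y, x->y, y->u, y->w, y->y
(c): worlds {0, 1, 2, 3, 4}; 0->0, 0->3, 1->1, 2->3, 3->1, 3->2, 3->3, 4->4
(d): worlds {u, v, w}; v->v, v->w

(a)

This is the axiom for convergence; its first-order frame correspondent is \forall x \forall y \forall z (Rxy \wedge Rxz \to \exists w (Ryw \wedge Rzw)).
(a): ✓.
(b): fails — Rwx and Rwv but x and v have no common successor.
(c): fails — R32 and R31 but 2 and 1 have no common successor.
(d): fails — Rvv and Rvw but v and w have no common successor.
Valid on: (a).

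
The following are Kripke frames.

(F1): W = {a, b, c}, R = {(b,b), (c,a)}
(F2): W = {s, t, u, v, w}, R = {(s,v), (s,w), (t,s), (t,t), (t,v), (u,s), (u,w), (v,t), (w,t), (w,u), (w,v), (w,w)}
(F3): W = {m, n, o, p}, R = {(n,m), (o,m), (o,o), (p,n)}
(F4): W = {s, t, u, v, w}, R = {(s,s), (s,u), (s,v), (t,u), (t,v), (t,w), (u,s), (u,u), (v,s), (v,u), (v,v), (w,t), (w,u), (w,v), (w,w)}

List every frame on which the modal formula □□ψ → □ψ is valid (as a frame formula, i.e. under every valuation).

(F4)

This is the axiom for density; its first-order frame correspondent is ∀x ∀y (Rxy → ∃z (Rxz ∧ Rzy)).
(F1): fails — Rca but no z with Rcz and Rza.
(F2): fails — Rus but no z with Ruz and Rzs.
(F3): fails — Rnm but no z with Rnz and Rzm.
(F4): satisfies the condition.
Valid on: (F4).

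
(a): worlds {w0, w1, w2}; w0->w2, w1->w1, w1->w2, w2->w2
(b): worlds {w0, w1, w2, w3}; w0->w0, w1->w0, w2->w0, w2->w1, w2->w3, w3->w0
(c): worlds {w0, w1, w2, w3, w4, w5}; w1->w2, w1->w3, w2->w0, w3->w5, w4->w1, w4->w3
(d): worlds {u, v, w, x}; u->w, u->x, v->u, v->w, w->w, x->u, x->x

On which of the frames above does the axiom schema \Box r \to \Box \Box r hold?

(a), (b)

Frame correspondent (Sahlqvist): \forall x \forall y \forall z (Rxy \wedge Ryz \to Rxz) — i.e. transitivity.
(a): ✓.
(b): ✓.
(c): fails — Rw1w2 and Rw2w0 but not Rw1w0.
(d): fails — Rvu and Rux but not Rvx.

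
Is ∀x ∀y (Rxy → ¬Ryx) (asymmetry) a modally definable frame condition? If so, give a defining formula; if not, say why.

No

Modal frame validity is preserved under surjective bounded morphisms.
The 4-cycle (worlds 0,1,2,3 with 0→1→2→3→0) is asymmetric. Mapping every world to a single reflexive point • is a surjective bounded morphism, and the reflexive point is not asymmetric (R•• but asymmetry requires ¬R••).
So the class is not modally definable.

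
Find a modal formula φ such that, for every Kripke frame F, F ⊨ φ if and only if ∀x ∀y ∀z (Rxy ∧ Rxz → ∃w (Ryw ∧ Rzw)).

◇□r → □◇r

The condition is convergence. The .2 schema ◇□r → □◇r defines it.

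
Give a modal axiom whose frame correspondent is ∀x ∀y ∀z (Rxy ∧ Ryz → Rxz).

□q → □□q

The condition is transitivity. The 4 schema □q → □□q defines it.
Suppose □q→□□q is valid. Take Rxy, Ryz and set V(q)={w : Rxw}. Then □q at x, so □□q at x, so □q at y, so q at z, i.e. Rxz.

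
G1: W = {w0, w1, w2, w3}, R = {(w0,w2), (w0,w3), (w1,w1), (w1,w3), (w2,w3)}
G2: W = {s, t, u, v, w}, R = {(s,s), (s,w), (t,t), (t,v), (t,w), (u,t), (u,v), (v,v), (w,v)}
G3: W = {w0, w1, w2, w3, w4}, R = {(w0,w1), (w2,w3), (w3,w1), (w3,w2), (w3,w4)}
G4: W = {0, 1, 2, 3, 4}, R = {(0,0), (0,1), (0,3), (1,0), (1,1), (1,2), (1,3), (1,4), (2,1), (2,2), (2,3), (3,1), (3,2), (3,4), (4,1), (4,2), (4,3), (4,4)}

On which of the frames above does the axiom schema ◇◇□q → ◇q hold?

G4

The schema corresponds to a generalized confluence (Geach) condition: ∀x ∀y (xR²y → ∃w (yRw ∧ xRw)).
G1: fails — w0R²w3 but no w with w3Rw and w0Rw.
G2: fails — sR²v but no w* with vRw* and sRw*.
G3: fails — w2R²w1 but no w with w1Rw and w2Rw.
G4: holds.
Valid on: G4.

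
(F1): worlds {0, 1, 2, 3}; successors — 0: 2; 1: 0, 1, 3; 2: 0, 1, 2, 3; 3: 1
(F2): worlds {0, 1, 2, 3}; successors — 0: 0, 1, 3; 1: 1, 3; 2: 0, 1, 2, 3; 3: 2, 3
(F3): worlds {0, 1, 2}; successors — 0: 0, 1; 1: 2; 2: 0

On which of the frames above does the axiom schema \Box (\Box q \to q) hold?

(F2)

This is the axiom for shift-reflexivity; its first-order frame correspondent is \forall x \forall y (Rxy \to Ryy).
(F1): fails — R10 but not R00.
(F2): condition met.
(F3): fails — R01 but not R11.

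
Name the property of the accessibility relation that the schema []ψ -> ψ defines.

reflexivity

Suppose □ψ→ψ is valid. At any x set V(ψ)={w : Rxw}. Then □ψ holds at x, so ψ holds at x, i.e. Rxx.
Conversely, any frame satisfying forall x Rxx validates the schema.
So the correspondent is reflexivity.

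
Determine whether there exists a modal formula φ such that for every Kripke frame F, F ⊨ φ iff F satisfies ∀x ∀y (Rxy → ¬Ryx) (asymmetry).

No — not modally definable

Modal frame validity is preserved under surjective bounded morphisms.
The 3-cycle (worlds s,t,u with s→t→u→s) is asymmetric. Mapping every world to a single reflexive point • is a surjective bounded morphism, and the reflexive point is not asymmetric (R•• but asymmetry requires ¬R••).
So the class is not modally definable.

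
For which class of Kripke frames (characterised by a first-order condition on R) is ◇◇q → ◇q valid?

This schema is equivalent to the 4 axiom □q → □□q.
It corresponds to transitivity: ∀x ∀y ∀z (Rxy ∧ Ryz → Rxz).

transitivity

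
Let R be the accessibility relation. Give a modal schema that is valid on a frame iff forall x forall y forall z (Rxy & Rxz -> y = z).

The condition is partial functionality. The CD schema ◇ψ → □ψ defines it.
Suppose ◇ψ→□ψ is valid. Take Rxy, Rxz and set V(ψ)={y}. Then ◇ψ at x, so □ψ at x, so ψ at z, i.e. z=y.

◇ψ → □ψ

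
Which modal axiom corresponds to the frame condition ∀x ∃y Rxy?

□p → ◇p

A defining formula is □p → ◇p (the D axiom).
Suppose □p→◇p is valid. At any x set V(p)=W. Then □p at x, so ◇p at x, so x has a successor.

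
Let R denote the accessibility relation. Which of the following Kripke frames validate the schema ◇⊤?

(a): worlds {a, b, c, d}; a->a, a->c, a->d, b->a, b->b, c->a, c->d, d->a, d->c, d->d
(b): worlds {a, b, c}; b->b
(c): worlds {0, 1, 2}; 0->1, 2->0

(a)

This is the axiom for seriality; its first-order frame correspondent is ∀x ∃y Rxy.
(a): ✓.
(b): fails — world a has no successor.
(c): fails — world 1 has no successor.
Valid on: (a).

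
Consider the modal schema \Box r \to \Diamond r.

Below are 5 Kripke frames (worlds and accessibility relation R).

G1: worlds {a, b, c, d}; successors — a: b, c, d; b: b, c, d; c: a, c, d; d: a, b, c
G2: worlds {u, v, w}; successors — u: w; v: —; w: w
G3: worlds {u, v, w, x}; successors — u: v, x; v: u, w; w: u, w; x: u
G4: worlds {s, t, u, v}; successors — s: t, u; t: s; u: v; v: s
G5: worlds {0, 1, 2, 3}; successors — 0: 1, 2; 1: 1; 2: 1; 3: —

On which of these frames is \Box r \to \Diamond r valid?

G1, G3, G4

The schema corresponds to seriality: \forall x \exists y Rxy.
G1: ✓.
G2: fails — world v has no successor.
G3: ✓.
G4: ✓.
G5: fails — world 3 has no successor.
Valid on: G1, G3, G4.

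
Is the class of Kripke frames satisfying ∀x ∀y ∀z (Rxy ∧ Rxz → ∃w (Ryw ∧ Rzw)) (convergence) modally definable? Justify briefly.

Definable; ◇□r → □◇r defines it

This is a Sahlqvist condition; the .2 axiom ◇□r → □◇r defines it.
Suppose ◇□r→□◇r is valid. Take Rxy, Rxz and set V(r)={w : Ryw}. Then □r at y so ◇□r at x, so □◇r at x, so ◇r at z, giving w with Rzw and Ryw.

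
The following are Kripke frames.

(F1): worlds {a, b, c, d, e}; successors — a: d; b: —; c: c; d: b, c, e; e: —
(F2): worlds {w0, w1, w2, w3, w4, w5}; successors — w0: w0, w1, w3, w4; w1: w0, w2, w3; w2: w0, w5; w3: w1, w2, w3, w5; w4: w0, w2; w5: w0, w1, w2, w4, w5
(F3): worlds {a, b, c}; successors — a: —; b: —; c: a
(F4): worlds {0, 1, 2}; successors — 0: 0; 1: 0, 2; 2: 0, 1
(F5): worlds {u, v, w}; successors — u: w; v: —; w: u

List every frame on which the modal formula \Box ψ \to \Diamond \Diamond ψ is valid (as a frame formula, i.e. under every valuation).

(F2), (F4)

This is the axiom for a generalized confluence (Geach) condition; its first-order frame correspondent is \forall x \exists w (xRw \wedge x R^2 w).
(F1): fails — at a but no w with aRw and aR²w.
(F2): condition met.
(F3): fails — at a but no w with aRw and aR²w.
(F4): condition met.
(F5): fails — at u but no t with uRt and uR²t.
Valid on: (F2), (F4).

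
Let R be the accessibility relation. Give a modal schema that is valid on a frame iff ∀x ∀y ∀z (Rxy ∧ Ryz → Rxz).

□ψ → □□ψ

The condition is transitivity. The 4 schema □ψ → □□ψ defines it.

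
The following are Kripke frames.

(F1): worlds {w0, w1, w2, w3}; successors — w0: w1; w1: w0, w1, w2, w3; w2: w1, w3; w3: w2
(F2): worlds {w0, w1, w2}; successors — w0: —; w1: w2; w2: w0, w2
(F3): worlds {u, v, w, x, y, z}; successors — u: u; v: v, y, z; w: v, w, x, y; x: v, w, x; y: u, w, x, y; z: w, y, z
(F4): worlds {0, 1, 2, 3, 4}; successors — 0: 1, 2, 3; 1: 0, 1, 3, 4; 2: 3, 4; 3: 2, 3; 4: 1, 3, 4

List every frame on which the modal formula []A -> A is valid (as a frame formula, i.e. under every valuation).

Frame correspondent (Sahlqvist): forall x Rxx — i.e. reflexivity.
(F1): fails — world w0 does not see itself.
(F2): fails — world w0 does not see itself.
(F3): satisfies the condition.
(F4): fails — world 0 does not see itself.

(F3)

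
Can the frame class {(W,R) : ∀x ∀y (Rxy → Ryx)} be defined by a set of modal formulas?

The condition is symmetry. A defining modal formula is q → □◇q.
Suppose q→□◇q is valid. Take Rxy and set V(q)={x}. Then q at x, so □◇q at x, so ◇q at y, so some z with Ryz has q; z=x, i.e. Ryx.

Yes — defined by q → □◇q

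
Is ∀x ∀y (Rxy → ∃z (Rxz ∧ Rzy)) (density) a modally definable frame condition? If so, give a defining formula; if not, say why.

This is a Sahlqvist condition; the C4 axiom □□q → □q defines it.

Definable; □□q → □q defines it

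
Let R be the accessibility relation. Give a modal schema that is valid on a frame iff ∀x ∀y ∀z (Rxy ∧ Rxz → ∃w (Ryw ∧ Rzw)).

◇□ψ → □◇ψ

A defining formula is ◇□ψ → □◇ψ (the .2 axiom).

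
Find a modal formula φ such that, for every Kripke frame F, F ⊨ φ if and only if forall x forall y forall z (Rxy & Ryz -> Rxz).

□r → □□r

A defining formula is □r → □□r (the 4 axiom).
Suppose □r→□□r is valid. Take Rxy, Ryz and set V(r)={w : Rxw}. Then □r at x, so □□r at x, so □r at y, so r at z, i.e. Rxz.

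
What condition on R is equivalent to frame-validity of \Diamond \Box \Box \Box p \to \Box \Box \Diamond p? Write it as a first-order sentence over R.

\forall x \forall y \forall z ((xRy \wedge x R^2 z) \to \exists w (y R^3 w \wedge zRw))

This is a Sahlqvist (Geach-type) schema ◇^1□^3p → □^2◇^1p.
Minimal-valuation argument: fix x; take any y with xR^1y and any z with xR^2z. Set V(p) to the set of worlds R-reachable from y in exactly 3 steps. Then □^3p holds at y, so the antecedent holds at x; validity forces ◇^1p at z, giving a w with zR^1w and yR^3w.
First-order correspondent: \forall x \forall y \forall z ((xRy \wedge x R^2 z) \to \exists w (y R^3 w \wedge zRw)).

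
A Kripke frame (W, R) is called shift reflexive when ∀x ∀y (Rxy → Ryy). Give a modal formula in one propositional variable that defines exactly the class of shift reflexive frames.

The condition is shift-reflexivity. The T□ schema □(□p → p) defines it.
Suppose □(□p→p) is valid. Take Rxy and set V(p)={w : Ryw}. Then at y, □p holds; since □(□p→p) at x, □p→p at y, so p at y, i.e. Ryy.

□(□p → p)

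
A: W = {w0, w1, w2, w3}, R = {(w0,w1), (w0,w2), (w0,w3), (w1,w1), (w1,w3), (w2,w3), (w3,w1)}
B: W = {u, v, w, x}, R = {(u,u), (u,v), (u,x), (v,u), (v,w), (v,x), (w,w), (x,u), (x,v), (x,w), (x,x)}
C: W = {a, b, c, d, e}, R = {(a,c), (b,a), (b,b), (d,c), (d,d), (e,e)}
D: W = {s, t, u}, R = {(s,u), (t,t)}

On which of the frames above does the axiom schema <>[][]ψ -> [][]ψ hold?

The schema corresponds to a generalized confluence (Geach) condition: forall x forall y forall z ((xRy & x R^2 z) -> exists w (y R^2 w & z = w)).
A: fails — w0Rw2, w0R²w3 but no w with w2R²w and w3=w.
B: fails — vRw, vR²u but no t with wR²t and u=t.
C: fails — bRa, bR²a but no w with aR²w and a=w.
D: holds.

D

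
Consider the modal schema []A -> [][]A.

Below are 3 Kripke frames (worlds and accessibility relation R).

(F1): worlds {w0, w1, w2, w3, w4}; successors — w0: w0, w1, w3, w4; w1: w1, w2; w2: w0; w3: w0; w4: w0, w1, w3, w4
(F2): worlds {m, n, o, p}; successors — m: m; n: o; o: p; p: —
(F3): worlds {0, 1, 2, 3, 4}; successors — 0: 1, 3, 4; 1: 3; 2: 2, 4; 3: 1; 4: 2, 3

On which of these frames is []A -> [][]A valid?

none

Frame correspondent (Sahlqvist): forall x forall y forall z (Rxy & Ryz -> Rxz) — i.e. transitivity.
(F1): fails — Rw1w2 and Rw2w0 but not Rw1w0.
(F2): fails — Rno and Rop but not Rnp.
(F3): fails — R31 and R13 but not R33.
Valid on no frame.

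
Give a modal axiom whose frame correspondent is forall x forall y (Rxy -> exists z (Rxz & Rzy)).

□□s → □s

The condition is density. The C4 schema □□s → □s defines it.
Suppose □□s→□s is valid. Take Rxy and set V(s)={w : xR²w}. Then □□s at x, so □s at x, so s at y, i.e. ∃z(Rxz∧Rzy).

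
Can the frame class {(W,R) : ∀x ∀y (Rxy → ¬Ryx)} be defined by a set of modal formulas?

Not definable by any modal formula

Any modally definable frame class is closed under surjective bounded morphisms.
The 5-cycle (worlds s,t,u,v,w with s→t→u→v→w→s) is asymmetric. Mapping every world to a single reflexive point • is a surjective bounded morphism, and the reflexive point is not asymmetric (R•• but asymmetry requires ¬R••).
So the class is not modally definable.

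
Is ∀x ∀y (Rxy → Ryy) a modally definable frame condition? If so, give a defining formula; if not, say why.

This is a Sahlqvist condition; the T□ axiom □(□q → q) defines it.
Suppose □(□q→q) is valid. Take Rxy and set V(q)={w : Ryw}. Then at y, □q holds; since □(□q→q) at x, □q→q at y, so q at y, i.e. Ryy.

Yes — defined by □(□q → q)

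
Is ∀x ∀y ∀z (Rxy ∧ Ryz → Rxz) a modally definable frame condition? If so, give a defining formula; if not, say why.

Yes, by □p → □□p

The condition is transitivity. A defining modal formula is □p → □□p.
Suppose □p→□□p is valid. Take Rxy, Ryz and set V(p)={w : Rxw}. Then □p at x, so □□p at x, so □p at y, so p at z, i.e. Rxz.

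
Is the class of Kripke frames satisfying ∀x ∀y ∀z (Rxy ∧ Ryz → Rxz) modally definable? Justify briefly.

Yes, by □p → □□p

This is a Sahlqvist condition; the 4 axiom □p → □□p defines it.
Suppose □p→□□p is valid. Take Rxy, Ryz and set V(p)={w : Rxw}. Then □p at x, so □□p at x, so □p at y, so p at z, i.e. Rxz.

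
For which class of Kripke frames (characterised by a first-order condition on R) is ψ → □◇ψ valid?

symmetry: ∀x ∀y (Rxy → Ryx)

Suppose ψ→□◇ψ is valid. Take Rxy and set V(ψ)={x}. Then ψ at x, so □◇ψ at x, so ◇ψ at y, so some z with Ryz has ψ; z=x, i.e. Ryx.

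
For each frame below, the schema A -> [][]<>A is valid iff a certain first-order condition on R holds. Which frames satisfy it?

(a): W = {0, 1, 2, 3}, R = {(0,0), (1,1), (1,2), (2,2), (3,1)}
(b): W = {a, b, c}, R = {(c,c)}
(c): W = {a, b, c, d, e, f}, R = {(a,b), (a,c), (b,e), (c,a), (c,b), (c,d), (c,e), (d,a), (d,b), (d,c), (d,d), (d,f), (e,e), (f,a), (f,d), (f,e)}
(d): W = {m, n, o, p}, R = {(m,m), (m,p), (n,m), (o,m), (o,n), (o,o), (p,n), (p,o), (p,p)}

(b)

Frame correspondent (Sahlqvist): forall x forall z (x R^2 z -> exists w (x = w & zRw)) — i.e. a generalized confluence (Geach) condition.
(a): fails — 1R²2 but no w with 1=w and 2Rw.
(b): condition met.
(c): fails — aR²a but no w with a=w and aRw.
(d): fails — mR²p but no w with m=w and pRw.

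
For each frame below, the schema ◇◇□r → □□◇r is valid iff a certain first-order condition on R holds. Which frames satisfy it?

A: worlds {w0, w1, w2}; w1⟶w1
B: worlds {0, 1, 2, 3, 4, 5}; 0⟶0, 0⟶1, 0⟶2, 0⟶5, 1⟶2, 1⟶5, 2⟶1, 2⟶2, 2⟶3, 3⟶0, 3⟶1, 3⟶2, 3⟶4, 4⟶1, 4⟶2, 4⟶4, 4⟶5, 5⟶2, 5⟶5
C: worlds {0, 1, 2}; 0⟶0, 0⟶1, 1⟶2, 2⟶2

Frame correspondent (Sahlqvist): ∀x ∀y ∀z ((xR²y ∧ xR²z) → ∃w (yRw ∧ zRw)) — i.e. a generalized confluence (Geach) condition.
A: holds.
B: holds.
C: fails — 0R²0, 0R²1 but no w with 0Rw and 1Rw.

A, B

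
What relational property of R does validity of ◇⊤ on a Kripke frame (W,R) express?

Seriality

◇⊤ holds at w iff w has a successor, so frame-validity of ◇⊤ is exactly seriality. Equivalently via □r → ◇r:
Suppose □r→◇r is valid. At any x set V(r)=W. Then □r at x, so ◇r at x, so x has a successor.
Conversely, any frame satisfying ∀x ∃y Rxy validates the schema.
So the correspondent is seriality.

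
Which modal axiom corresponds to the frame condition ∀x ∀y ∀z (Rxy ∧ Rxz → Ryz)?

◇p → □◇p

This is the Euclidean property; the standard corresponding axiom is 5: ◇p → □◇p.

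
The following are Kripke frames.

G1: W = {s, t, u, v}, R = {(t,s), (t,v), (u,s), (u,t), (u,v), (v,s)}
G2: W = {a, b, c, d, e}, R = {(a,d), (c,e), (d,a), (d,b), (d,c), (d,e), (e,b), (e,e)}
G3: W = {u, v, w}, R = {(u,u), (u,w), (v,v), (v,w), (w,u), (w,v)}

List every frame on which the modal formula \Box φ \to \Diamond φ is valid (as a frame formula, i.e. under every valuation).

G3

The schema corresponds to seriality: \forall x \exists y Rxy.
G1: fails — world s has no successor.
G2: fails — world b has no successor.
G3: condition met.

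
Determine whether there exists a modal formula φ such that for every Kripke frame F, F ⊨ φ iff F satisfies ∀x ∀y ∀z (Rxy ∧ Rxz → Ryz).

This is a Sahlqvist condition; the 5 axiom ◇r → □◇r defines it.
Suppose ◇r→□◇r is valid. Take Rxy, Rxz and set V(r)={y}. Then ◇r at x, so □◇r at x, so ◇r at z, so some w with Rzw has r; w=y, i.e. Rzy. By symmetry of the argument, Ryz.

Yes — defined by ◇r → □◇r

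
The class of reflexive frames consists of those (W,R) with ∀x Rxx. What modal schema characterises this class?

The condition is reflexivity. The T schema □s → s defines it.
Suppose □s→s is valid. At any x set V(s)={w : Rxw}. Then □s holds at x, so s holds at x, i.e. Rxx.

□s → s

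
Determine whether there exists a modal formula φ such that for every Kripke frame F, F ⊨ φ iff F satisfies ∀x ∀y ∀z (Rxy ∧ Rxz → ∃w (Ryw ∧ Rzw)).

Yes: it is convergence, defined by the .2 schema ◇□q → □◇q.
Suppose ◇□q→□◇q is valid. Take Rxy, Rxz and set V(q)={w : Ryw}. Then □q at y so ◇□q at x, so □◇q at x, so ◇q at z, giving w with Rzw and Ryw.

Definable; ◇□q → □◇q defines it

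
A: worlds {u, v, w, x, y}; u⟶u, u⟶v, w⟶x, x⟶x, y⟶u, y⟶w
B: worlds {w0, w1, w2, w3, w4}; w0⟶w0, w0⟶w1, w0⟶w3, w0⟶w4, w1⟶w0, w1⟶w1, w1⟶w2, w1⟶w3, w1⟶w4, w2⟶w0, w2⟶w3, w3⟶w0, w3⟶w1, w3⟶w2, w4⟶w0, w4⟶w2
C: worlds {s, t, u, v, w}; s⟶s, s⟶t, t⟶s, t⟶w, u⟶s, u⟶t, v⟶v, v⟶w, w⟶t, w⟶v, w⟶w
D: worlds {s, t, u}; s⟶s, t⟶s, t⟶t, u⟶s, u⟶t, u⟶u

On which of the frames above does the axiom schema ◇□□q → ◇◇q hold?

B, C, D

This is the axiom for a generalized confluence (Geach) condition; its first-order frame correspondent is ∀x ∀y (xRy → ∃w (yR²w ∧ xR²w)).
A: fails — uRv but no t with vR²t and uR²t.
B: ✓.
C: ✓.
D: ✓.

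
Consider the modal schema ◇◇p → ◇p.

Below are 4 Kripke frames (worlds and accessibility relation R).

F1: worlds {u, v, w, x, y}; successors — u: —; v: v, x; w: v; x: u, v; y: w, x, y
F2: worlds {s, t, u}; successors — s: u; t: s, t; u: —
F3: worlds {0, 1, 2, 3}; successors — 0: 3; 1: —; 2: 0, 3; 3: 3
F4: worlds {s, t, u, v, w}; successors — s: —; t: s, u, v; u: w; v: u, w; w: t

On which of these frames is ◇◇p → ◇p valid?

F3

This is the axiom for transitivity; its first-order frame correspondent is ∀x ∀y ∀z (Rxy ∧ Ryz → Rxz).
F1: fails — Ryx and Rxu but not Ryu.
F2: fails — Rts and Rsu but not Rtu.
F3: satisfies the condition.
F4: fails — Rwt and Rtv but not Rwv.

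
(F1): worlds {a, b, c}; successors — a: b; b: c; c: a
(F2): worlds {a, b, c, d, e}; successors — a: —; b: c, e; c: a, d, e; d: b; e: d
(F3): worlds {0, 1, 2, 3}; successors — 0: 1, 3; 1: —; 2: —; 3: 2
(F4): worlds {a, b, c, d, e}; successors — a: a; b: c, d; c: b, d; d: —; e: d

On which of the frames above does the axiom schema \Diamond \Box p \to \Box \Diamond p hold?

(F1)

The schema corresponds to convergence: \forall x \forall y \forall z (Rxy \wedge Rxz \to \exists w (Ryw \wedge Rzw)).
(F1): satisfies the condition.
(F2): fails — Rcd and Rce but d and e have no common successor.
(F3): fails — R01 and R01 but 1 and 1 have no common successor.
(F4): fails — Rbc and Rbd but c and d have no common successor.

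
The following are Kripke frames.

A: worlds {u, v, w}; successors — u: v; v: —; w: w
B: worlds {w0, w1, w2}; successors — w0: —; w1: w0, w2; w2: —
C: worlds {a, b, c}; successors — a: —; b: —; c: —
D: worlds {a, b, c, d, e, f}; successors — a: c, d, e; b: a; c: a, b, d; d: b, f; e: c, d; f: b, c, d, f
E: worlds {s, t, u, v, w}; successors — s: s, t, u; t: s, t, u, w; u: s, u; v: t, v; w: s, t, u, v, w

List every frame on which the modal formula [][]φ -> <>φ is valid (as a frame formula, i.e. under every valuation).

E

The schema corresponds to a generalized confluence (Geach) condition: forall x exists w (x R^2 w & xRw).
A: fails — at u but no t with uR²t and uRt.
B: fails — at w0 but no w with w0R²w and w0Rw.
C: fails — at a but no w with aR²w and aRw.
D: fails — at b but no w with bR²w and bRw.
E: condition met.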